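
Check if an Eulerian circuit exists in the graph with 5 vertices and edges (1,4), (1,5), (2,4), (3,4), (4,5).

Step 1: Find the degree of each vertex:
  deg(1) = 2
  deg(2) = 1
  deg(3) = 1
  deg(4) = 4
  deg(5) = 2

Step 2: Count vertices with odd degree:
  Odd-degree vertices: 2, 3 (2 total)

Step 3: Apply Euler's theorem:
  - Eulerian circuit exists iff graph is connected and all vertices have even degree
  - Eulerian path exists iff graph is connected and has 0 or 2 odd-degree vertices

Graph is connected with exactly 2 odd-degree vertices (2, 3).
Eulerian path exists (starting and ending at the odd-degree vertices), but no Eulerian circuit.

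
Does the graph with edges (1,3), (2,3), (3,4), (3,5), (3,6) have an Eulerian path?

Step 1: Find the degree of each vertex:
  deg(1) = 1
  deg(2) = 1
  deg(3) = 5
  deg(4) = 1
  deg(5) = 1
  deg(6) = 1

Step 2: Count vertices with odd degree:
  Odd-degree vertices: 1, 2, 3, 4, 5, 6 (6 total)

Step 3: Apply Euler's theorem:
  - Eulerian circuit exists iff graph is connected and all vertices have even degree
  - Eulerian path exists iff graph is connected and has 0 or 2 odd-degree vertices

Graph has 6 odd-degree vertices (need 0 or 2).
Neither Eulerian path nor Eulerian circuit exists.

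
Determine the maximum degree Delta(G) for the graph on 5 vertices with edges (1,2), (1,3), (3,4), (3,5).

Step 1: Count edges incident to each vertex:
  deg(1) = 2 (neighbors: 2, 3)
  deg(2) = 1 (neighbors: 1)
  deg(3) = 3 (neighbors: 1, 4, 5)
  deg(4) = 1 (neighbors: 3)
  deg(5) = 1 (neighbors: 3)

Step 2: Find maximum:
  max(2, 1, 3, 1, 1) = 3 (vertex 3)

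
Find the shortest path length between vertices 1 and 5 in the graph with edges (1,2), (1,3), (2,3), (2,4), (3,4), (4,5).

Step 1: Build adjacency list:
  1: 2, 3
  2: 1, 3, 4
  3: 1, 2, 4
  4: 2, 3, 5
  5: 4

Step 2: BFS from vertex 1 to find shortest path to 5:
  vertex 2 reached at distance 1
  vertex 3 reached at distance 1
  vertex 4 reached at distance 2
  vertex 5 reached at distance 3

Step 3: Shortest path: 1 -> 2 -> 4 -> 5
Path length: 3 edges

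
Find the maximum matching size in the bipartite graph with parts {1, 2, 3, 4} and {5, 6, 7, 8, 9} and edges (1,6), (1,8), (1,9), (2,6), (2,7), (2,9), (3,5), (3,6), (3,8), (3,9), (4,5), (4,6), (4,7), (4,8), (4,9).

Step 1: List the neighbors of each left vertex:
  1: 6, 8, 9
  2: 6, 7, 9
  3: 5, 6, 8, 9
  4: 5, 6, 7, 8, 9

Step 2: Greedily match left vertices, then look for augmenting paths:
  Match 1 -- 6
  Match 2 -- 7
  Match 3 -- 5
  Match 4 -- 8
  No augmenting path remains.

Step 3: Verify this is maximum:
  Matching size 4 = min(|L|, |R|) = min(4, 5), which is an upper bound, so this matching is maximum.

Maximum matching: {(1,6), (2,7), (3,5), (4,8)}
Size: 4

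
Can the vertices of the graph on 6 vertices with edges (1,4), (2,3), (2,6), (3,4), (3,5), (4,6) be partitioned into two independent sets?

Step 1: Attempt 2-coloring using BFS:
  Start at vertex 1, assign color 0
  Color vertex 4 with color 1 (neighbor of 1)
  Color vertex 3 with color 0 (neighbor of 4)
  Color vertex 6 with color 0 (neighbor of 4)
  Color vertex 2 with color 1 (neighbor of 3)
  Color vertex 5 with color 1 (neighbor of 3)

Step 2: 2-coloring succeeded. No conflicts found.
  Set A (color 0): {1, 3, 6}
  Set B (color 1): {2, 4, 5}

The graph is bipartite with partition {1, 3, 6}, {2, 4, 5}.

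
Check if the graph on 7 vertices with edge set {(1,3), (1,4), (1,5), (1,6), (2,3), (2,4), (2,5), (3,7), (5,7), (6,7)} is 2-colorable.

Step 1: Attempt 2-coloring using BFS:
  Start at vertex 1, assign color 0
  Color vertex 3 with color 1 (neighbor of 1)
  Color vertex 4 with color 1 (neighbor of 1)
  Color vertex 5 with color 1 (neighbor of 1)
  Color vertex 6 with color 1 (neighbor of 1)
  Color vertex 2 with color 0 (neighbor of 3)
  Color vertex 7 with color 0 (neighbor of 3)

Step 2: 2-coloring succeeded. No conflicts found.
  Set A (color 0): {1, 2, 7}
  Set B (color 1): {3, 4, 5, 6}

The graph is bipartite with partition {1, 2, 7}, {3, 4, 5, 6}.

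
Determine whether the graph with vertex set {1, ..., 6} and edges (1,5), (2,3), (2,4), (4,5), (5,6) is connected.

Step 1: Build adjacency list from edges:
  1: 5
  2: 3, 4
  3: 2
  4: 2, 5
  5: 1, 4, 6
  6: 5

Step 2: Run BFS/DFS from vertex 1:
  Visited: {1, 5, 4, 6, 2, 3}
  Reached 6 of 6 vertices

Step 3: All 6 vertices reached from vertex 1, so the graph is connected.
Answer: Yes, the graph is connected.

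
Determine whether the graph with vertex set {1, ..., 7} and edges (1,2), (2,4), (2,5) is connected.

Step 1: Build adjacency list from edges:
  1: 2
  2: 1, 4, 5
  3: (none)
  4: 2
  5: 2
  6: (none)
  7: (none)

Step 2: Run BFS/DFS from vertex 1:
  Visited: {1, 2, 4, 5}
  Reached 4 of 7 vertices

Step 3: Only 4 of 7 vertices reached. Graph is disconnected.
Connected components: {1, 2, 4, 5}, {3}, {6}, {7}
Answer: No, the graph is not connected (4 components).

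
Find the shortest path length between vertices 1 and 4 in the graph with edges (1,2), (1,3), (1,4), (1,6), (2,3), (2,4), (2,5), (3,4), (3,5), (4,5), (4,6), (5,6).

Step 1: Build adjacency list:
  1: 2, 3, 4, 6
  2: 1, 3, 4, 5
  3: 1, 2, 4, 5
  4: 1, 2, 3, 5, 6
  5: 2, 3, 4, 6
  6: 1, 4, 5

Step 2: BFS from vertex 1 to find shortest path to 4:
  vertex 2 reached at distance 1
  vertex 3 reached at distance 1
  vertex 4 reached at distance 1

Step 3: Shortest path: 1 -> 4
Path length: 1 edge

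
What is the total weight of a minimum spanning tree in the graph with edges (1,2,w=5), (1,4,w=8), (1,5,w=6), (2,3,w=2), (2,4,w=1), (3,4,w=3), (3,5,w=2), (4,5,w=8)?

Apply Kruskal's algorithm (sort edges by weight, add if no cycle):

Sorted edges by weight:
  (2,4) w=1
  (2,3) w=2
  (3,5) w=2
  (3,4) w=3
  (1,2) w=5
  (1,5) w=6
  (1,4) w=8
  (4,5) w=8

Add edge (2,4) w=1 -- no cycle. Running total: 1
Add edge (2,3) w=2 -- no cycle. Running total: 3
Add edge (3,5) w=2 -- no cycle. Running total: 5
Skip edge (3,4) w=3 -- would create cycle
Add edge (1,2) w=5 -- no cycle. Running total: 10

MST edges: (2,4,w=1), (2,3,w=2), (3,5,w=2), (1,2,w=5)
Total MST weight: 1 + 2 + 2 + 5 = 10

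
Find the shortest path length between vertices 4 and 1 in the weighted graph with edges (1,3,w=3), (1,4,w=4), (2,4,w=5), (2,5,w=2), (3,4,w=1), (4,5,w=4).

Step 1: Build adjacency list with weights:
  1: 3(w=3), 4(w=4)
  2: 4(w=5), 5(w=2)
  3: 1(w=3), 4(w=1)
  4: 1(w=4), 2(w=5), 3(w=1), 5(w=4)
  5: 2(w=2), 4(w=4)

Step 2: Apply Dijkstra's algorithm from vertex 4:
  Visit vertex 4 (distance=0)
    Update dist[1] = 4
    Update dist[2] = 5
    Update dist[3] = 1
    Update dist[5] = 4
  Visit vertex 3 (distance=1)
  Visit vertex 1 (distance=4)

Step 3: Shortest path: 4 -> 1
Total weight: 4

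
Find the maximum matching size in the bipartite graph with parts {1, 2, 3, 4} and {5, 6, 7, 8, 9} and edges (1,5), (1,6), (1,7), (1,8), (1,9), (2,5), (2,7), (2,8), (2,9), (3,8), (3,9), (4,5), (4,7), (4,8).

Step 1: List the neighbors of each left vertex:
  1: 5, 6, 7, 8, 9
  2: 5, 7, 8, 9
  3: 8, 9
  4: 5, 7, 8

Step 2: Greedily match left vertices, then look for augmenting paths:
  Match 1 -- 6
  Match 2 -- 7
  Match 3 -- 8
  Match 4 -- 5
  No augmenting path remains.

Step 3: Verify this is maximum:
  Matching size 4 = min(|L|, |R|) = min(4, 5), which is an upper bound, so this matching is maximum.

Maximum matching: {(1,6), (2,7), (3,8), (4,5)}
Size: 4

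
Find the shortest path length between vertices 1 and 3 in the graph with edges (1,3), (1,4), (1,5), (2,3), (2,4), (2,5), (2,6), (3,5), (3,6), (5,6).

Step 1: Build adjacency list:
  1: 3, 4, 5
  2: 3, 4, 5, 6
  3: 1, 2, 5, 6
  4: 1, 2
  5: 1, 2, 3, 6
  6: 2, 3, 5

Step 2: BFS from vertex 1 to find shortest path to 3:
  vertex 3 reached at distance 1

Step 3: Shortest path: 1 -> 3
Path length: 1 edge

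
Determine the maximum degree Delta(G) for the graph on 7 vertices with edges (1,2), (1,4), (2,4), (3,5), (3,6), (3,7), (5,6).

Step 1: Count edges incident to each vertex:
  deg(1) = 2 (neighbors: 2, 4)
  deg(2) = 2 (neighbors: 1, 4)
  deg(3) = 3 (neighbors: 5, 6, 7)
  deg(4) = 2 (neighbors: 1, 2)
  deg(5) = 2 (neighbors: 3, 6)
  deg(6) = 2 (neighbors: 3, 5)
  deg(7) = 1 (neighbors: 3)

Step 2: Find maximum:
  max(2, 2, 3, 2, 2, 2, 1) = 3 (vertex 3)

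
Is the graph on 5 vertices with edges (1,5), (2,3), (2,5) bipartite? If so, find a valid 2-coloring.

Step 1: Attempt 2-coloring using BFS:
  Start at vertex 1, assign color 0
  Color vertex 5 with color 1 (neighbor of 1)
  Color vertex 2 with color 0 (neighbor of 5)
  Color vertex 3 with color 1 (neighbor of 2)
  Start new component at vertex 4, assign color 0

Step 2: 2-coloring succeeded. No conflicts found.
  Set A (color 0): {1, 2, 4}
  Set B (color 1): {3, 5}

The graph is bipartite with partition {1, 2, 4}, {3, 5}.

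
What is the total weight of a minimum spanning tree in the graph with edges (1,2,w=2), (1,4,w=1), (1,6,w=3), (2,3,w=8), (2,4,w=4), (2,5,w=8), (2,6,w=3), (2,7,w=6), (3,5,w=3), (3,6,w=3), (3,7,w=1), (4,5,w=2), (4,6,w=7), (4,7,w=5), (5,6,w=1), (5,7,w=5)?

Apply Kruskal's algorithm (sort edges by weight, add if no cycle):

Sorted edges by weight:
  (1,4) w=1
  (3,7) w=1
  (5,6) w=1
  (1,2) w=2
  (4,5) w=2
  (1,6) w=3
  (2,6) w=3
  (3,6) w=3
  (3,5) w=3
  (2,4) w=4
  (4,7) w=5
  (5,7) w=5
  (2,7) w=6
  (4,6) w=7
  (2,3) w=8
  (2,5) w=8

Add edge (1,4) w=1 -- no cycle. Running total: 1
Add edge (3,7) w=1 -- no cycle. Running total: 2
Add edge (5,6) w=1 -- no cycle. Running total: 3
Add edge (1,2) w=2 -- no cycle. Running total: 5
Add edge (4,5) w=2 -- no cycle. Running total: 7
Skip edge (1,6) w=3 -- would create cycle
Skip edge (2,6) w=3 -- would create cycle
Add edge (3,6) w=3 -- no cycle. Running total: 10

MST edges: (1,4,w=1), (3,7,w=1), (5,6,w=1), (1,2,w=2), (4,5,w=2), (3,6,w=3)
Total MST weight: 1 + 1 + 1 + 2 + 2 + 3 = 10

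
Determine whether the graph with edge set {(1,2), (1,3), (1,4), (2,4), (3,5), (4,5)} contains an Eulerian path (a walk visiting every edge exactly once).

Step 1: Find the degree of each vertex:
  deg(1) = 3
  deg(2) = 2
  deg(3) = 2
  deg(4) = 3
  deg(5) = 2

Step 2: Count vertices with odd degree:
  Odd-degree vertices: 1, 4 (2 total)

Step 3: Apply Euler's theorem:
  - Eulerian circuit exists iff graph is connected and all vertices have even degree
  - Eulerian path exists iff graph is connected and has 0 or 2 odd-degree vertices

Graph is connected with exactly 2 odd-degree vertices (1, 4).
Eulerian path exists (starting and ending at the odd-degree vertices), but no Eulerian circuit.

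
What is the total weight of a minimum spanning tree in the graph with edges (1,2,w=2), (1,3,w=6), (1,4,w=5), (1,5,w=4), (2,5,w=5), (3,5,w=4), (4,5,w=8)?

Apply Kruskal's algorithm (sort edges by weight, add if no cycle):

Sorted edges by weight:
  (1,2) w=2
  (1,5) w=4
  (3,5) w=4
  (1,4) w=5
  (2,5) w=5
  (1,3) w=6
  (4,5) w=8

Add edge (1,2) w=2 -- no cycle. Running total: 2
Add edge (1,5) w=4 -- no cycle. Running total: 6
Add edge (3,5) w=4 -- no cycle. Running total: 10
Add edge (1,4) w=5 -- no cycle. Running total: 15

MST edges: (1,2,w=2), (1,5,w=4), (3,5,w=4), (1,4,w=5)
Total MST weight: 2 + 4 + 4 + 5 = 15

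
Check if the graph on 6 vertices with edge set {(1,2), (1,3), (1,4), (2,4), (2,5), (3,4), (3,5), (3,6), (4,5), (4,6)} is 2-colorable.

Step 1: Attempt 2-coloring using BFS:
  Start at vertex 1, assign color 0
  Color vertex 2 with color 1 (neighbor of 1)
  Color vertex 3 with color 1 (neighbor of 1)
  Color vertex 4 with color 1 (neighbor of 1)

Step 2: Conflict found! Vertices 2 and 4 are adjacent but have the same color.
This means the graph contains an odd cycle.

The graph is NOT bipartite.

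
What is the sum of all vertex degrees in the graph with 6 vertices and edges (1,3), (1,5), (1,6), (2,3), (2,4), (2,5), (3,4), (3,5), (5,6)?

Step 1: Count edges incident to each vertex:
  deg(1) = 3 (neighbors: 3, 5, 6)
  deg(2) = 3 (neighbors: 3, 4, 5)
  deg(3) = 4 (neighbors: 1, 2, 4, 5)
  deg(4) = 2 (neighbors: 2, 3)
  deg(5) = 4 (neighbors: 1, 2, 3, 6)
  deg(6) = 2 (neighbors: 1, 5)

Step 2: Sum all degrees:
  3 + 3 + 4 + 2 + 4 + 2 = 18

Verification: sum of degrees = 2 * |E| = 2 * 9 = 18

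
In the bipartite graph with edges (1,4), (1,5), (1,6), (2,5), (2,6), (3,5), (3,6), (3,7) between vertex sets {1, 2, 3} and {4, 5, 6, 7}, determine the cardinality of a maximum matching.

Step 1: List the neighbors of each left vertex:
  1: 4, 5, 6
  2: 5, 6
  3: 5, 6, 7

Step 2: Greedily match left vertices, then look for augmenting paths:
  Match 1 -- 4
  Match 2 -- 5
  Match 3 -- 6
  No augmenting path remains.

Step 3: Verify this is maximum:
  Matching size 3 = min(|L|, |R|) = min(3, 4), which is an upper bound, so this matching is maximum.

Maximum matching: {(1,4), (2,5), (3,6)}
Size: 3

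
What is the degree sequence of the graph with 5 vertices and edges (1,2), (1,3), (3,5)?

Step 1: Count edges incident to each vertex:
  deg(1) = 2 (neighbors: 2, 3)
  deg(2) = 1 (neighbors: 1)
  deg(3) = 2 (neighbors: 1, 5)
  deg(4) = 0 (neighbors: none)
  deg(5) = 1 (neighbors: 3)

Step 2: Sort degrees in non-increasing order:
  Degrees: [2, 1, 2, 0, 1] -> sorted: [2, 2, 1, 1, 0]

Degree sequence: [2, 2, 1, 1, 0]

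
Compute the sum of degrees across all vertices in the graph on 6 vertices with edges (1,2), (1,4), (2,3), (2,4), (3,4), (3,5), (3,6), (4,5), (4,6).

Step 1: Count edges incident to each vertex:
  deg(1) = 2 (neighbors: 2, 4)
  deg(2) = 3 (neighbors: 1, 3, 4)
  deg(3) = 4 (neighbors: 2, 4, 5, 6)
  deg(4) = 5 (neighbors: 1, 2, 3, 5, 6)
  deg(5) = 2 (neighbors: 3, 4)
  deg(6) = 2 (neighbors: 3, 4)

Step 2: Sum all degrees:
  2 + 3 + 4 + 5 + 2 + 2 = 18

Verification: sum of degrees = 2 * |E| = 2 * 9 = 18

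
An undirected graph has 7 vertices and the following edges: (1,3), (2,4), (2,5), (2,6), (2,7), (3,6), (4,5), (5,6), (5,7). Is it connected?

Step 1: Build adjacency list from edges:
  1: 3
  2: 4, 5, 6, 7
  3: 1, 6
  4: 2, 5
  5: 2, 4, 6, 7
  6: 2, 3, 5
  7: 2, 5

Step 2: Run BFS/DFS from vertex 1:
  Visited: {1, 3, 6, 2, 5, 4, 7}
  Reached 7 of 7 vertices

Step 3: All 7 vertices reached from vertex 1, so the graph is connected.
Answer: Yes, the graph is connected.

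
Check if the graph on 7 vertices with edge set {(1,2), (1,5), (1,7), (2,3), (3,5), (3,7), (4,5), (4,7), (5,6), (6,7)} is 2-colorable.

Step 1: Attempt 2-coloring using BFS:
  Start at vertex 1, assign color 0
  Color vertex 2 with color 1 (neighbor of 1)
  Color vertex 5 with color 1 (neighbor of 1)
  Color vertex 7 with color 1 (neighbor of 1)
  Color vertex 3 with color 0 (neighbor of 2)
  Color vertex 4 with color 0 (neighbor of 5)
  Color vertex 6 with color 0 (neighbor of 5)

Step 2: 2-coloring succeeded. No conflicts found.
  Set A (color 0): {1, 3, 4, 6}
  Set B (color 1): {2, 5, 7}

The graph is bipartite with partition {1, 3, 4, 6}, {2, 5, 7}.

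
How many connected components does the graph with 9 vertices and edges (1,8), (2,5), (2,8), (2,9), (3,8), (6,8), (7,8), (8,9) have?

Step 1: Build adjacency list from edges:
  1: 8
  2: 5, 8, 9
  3: 8
  4: (none)
  5: 2
  6: 8
  7: 8
  8: 1, 2, 3, 6, 7, 9
  9: 2, 8

Step 2: Run BFS/DFS from vertex 1:
  Visited: {1, 8, 2, 3, 6, 7, 9, 5}
  Reached 8 of 9 vertices

Step 3: Only 8 of 9 vertices reached. Graph is disconnected.
Connected components: {1, 2, 3, 5, 6, 7, 8, 9}, {4}
Number of connected components: 2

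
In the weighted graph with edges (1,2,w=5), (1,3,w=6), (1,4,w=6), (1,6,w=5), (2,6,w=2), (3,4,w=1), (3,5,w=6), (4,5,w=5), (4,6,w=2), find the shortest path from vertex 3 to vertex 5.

Step 1: Build adjacency list with weights:
  1: 2(w=5), 3(w=6), 4(w=6), 6(w=5)
  2: 1(w=5), 6(w=2)
  3: 1(w=6), 4(w=1), 5(w=6)
  4: 1(w=6), 3(w=1), 5(w=5), 6(w=2)
  5: 3(w=6), 4(w=5)
  6: 1(w=5), 2(w=2), 4(w=2)

Step 2: Apply Dijkstra's algorithm from vertex 3:
  Visit vertex 3 (distance=0)
    Update dist[1] = 6
    Update dist[4] = 1
    Update dist[5] = 6
  Visit vertex 4 (distance=1)
    Update dist[6] = 3
  Visit vertex 6 (distance=3)
    Update dist[2] = 5
  Visit vertex 2 (distance=5)
  Visit vertex 1 (distance=6)
  Visit vertex 5 (distance=6)

Step 3: Shortest path: 3 -> 5
Total weight: 6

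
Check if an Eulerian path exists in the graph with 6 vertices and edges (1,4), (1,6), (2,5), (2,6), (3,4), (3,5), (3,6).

Step 1: Find the degree of each vertex:
  deg(1) = 2
  deg(2) = 2
  deg(3) = 3
  deg(4) = 2
  deg(5) = 2
  deg(6) = 3

Step 2: Count vertices with odd degree:
  Odd-degree vertices: 3, 6 (2 total)

Step 3: Apply Euler's theorem:
  - Eulerian circuit exists iff graph is connected and all vertices have even degree
  - Eulerian path exists iff graph is connected and has 0 or 2 odd-degree vertices

Graph is connected with exactly 2 odd-degree vertices (3, 6).
Eulerian path exists (starting and ending at the odd-degree vertices), but no Eulerian circuit.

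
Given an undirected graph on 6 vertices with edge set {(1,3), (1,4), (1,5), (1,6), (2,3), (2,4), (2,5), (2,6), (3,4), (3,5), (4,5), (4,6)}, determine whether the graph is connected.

Step 1: Build adjacency list from edges:
  1: 3, 4, 5, 6
  2: 3, 4, 5, 6
  3: 1, 2, 4, 5
  4: 1, 2, 3, 5, 6
  5: 1, 2, 3, 4
  6: 1, 2, 4

Step 2: Run BFS/DFS from vertex 1:
  Visited: {1, 3, 4, 5, 6, 2}
  Reached 6 of 6 vertices

Step 3: All 6 vertices reached from vertex 1, so the graph is connected.
Answer: Yes, the graph is connected.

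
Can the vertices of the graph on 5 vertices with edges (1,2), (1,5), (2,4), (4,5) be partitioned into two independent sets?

Step 1: Attempt 2-coloring using BFS:
  Start at vertex 1, assign color 0
  Color vertex 2 with color 1 (neighbor of 1)
  Color vertex 5 with color 1 (neighbor of 1)
  Color vertex 4 with color 0 (neighbor of 2)
  Start new component at vertex 3, assign color 0

Step 2: 2-coloring succeeded. No conflicts found.
  Set A (color 0): {1, 3, 4}
  Set B (color 1): {2, 5}

The graph is bipartite with partition {1, 3, 4}, {2, 5}.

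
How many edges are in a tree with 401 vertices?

A tree on n vertices always has exactly n - 1 edges.
For n = 401: edges = 401 - 1 = 400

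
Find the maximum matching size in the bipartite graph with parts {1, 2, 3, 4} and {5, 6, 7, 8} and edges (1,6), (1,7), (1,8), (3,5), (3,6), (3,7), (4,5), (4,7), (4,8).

Step 1: List the neighbors of each left vertex:
  1: 6, 7, 8
  2: (none)
  3: 5, 6, 7
  4: 5, 7, 8

Step 2: Greedily match left vertices, then look for augmenting paths:
  Match 1 -- 6
  Match 3 -- 5
  Match 4 -- 7
  No augmenting path remains.

Step 3: Verify this is maximum:
  Matching has size 3. The vertex set {1, 3, 4} covers every edge and has size 3; any matching has at most one edge per cover vertex, so 3 is maximum (König's theorem).

Maximum matching: {(1,6), (3,5), (4,7)}
Size: 3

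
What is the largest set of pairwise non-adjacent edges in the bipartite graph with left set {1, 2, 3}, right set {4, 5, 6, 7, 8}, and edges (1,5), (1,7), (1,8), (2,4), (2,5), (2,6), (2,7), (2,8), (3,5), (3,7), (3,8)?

Step 1: List the neighbors of each left vertex:
  1: 5, 7, 8
  2: 4, 5, 6, 7, 8
  3: 5, 7, 8

Step 2: Greedily match left vertices, then look for augmenting paths:
  Match 1 -- 5
  Match 2 -- 4
  Match 3 -- 7
  No augmenting path remains.

Step 3: Verify this is maximum:
  Matching size 3 = min(|L|, |R|) = min(3, 5), which is an upper bound, so this matching is maximum.

Maximum matching: {(1,5), (2,4), (3,7)}
Size: 3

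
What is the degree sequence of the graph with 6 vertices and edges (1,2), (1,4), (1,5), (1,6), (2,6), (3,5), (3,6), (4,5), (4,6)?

Step 1: Count edges incident to each vertex:
  deg(1) = 4 (neighbors: 2, 4, 5, 6)
  deg(2) = 2 (neighbors: 1, 6)
  deg(3) = 2 (neighbors: 5, 6)
  deg(4) = 3 (neighbors: 1, 5, 6)
  deg(5) = 3 (neighbors: 1, 3, 4)
  deg(6) = 4 (neighbors: 1, 2, 3, 4)

Step 2: Sort degrees in non-increasing order:
  Degrees: [4, 2, 2, 3, 3, 4] -> sorted: [4, 4, 3, 3, 2, 2]

Degree sequence: [4, 4, 3, 3, 2, 2]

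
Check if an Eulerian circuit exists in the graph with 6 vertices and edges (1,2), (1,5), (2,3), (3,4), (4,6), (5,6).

Step 1: Find the degree of each vertex:
  deg(1) = 2
  deg(2) = 2
  deg(3) = 2
  deg(4) = 2
  deg(5) = 2
  deg(6) = 2

Step 2: Count vertices with odd degree:
  All vertices have even degree (0 odd-degree vertices)

Step 3: Apply Euler's theorem:
  - Eulerian circuit exists iff graph is connected and all vertices have even degree
  - Eulerian path exists iff graph is connected and has 0 or 2 odd-degree vertices

Graph is connected with 0 odd-degree vertices.
Both Eulerian circuit and Eulerian path exist.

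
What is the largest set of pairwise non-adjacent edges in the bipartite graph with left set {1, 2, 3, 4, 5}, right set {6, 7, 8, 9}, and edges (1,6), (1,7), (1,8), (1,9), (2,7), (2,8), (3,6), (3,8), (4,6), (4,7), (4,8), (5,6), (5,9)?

Step 1: List the neighbors of each left vertex:
  1: 6, 7, 8, 9
  2: 7, 8
  3: 6, 8
  4: 6, 7, 8
  5: 6, 9

Step 2: Greedily match left vertices, then look for augmenting paths:
  Match 1 -- 6
  Match 2 -- 7
  Match 3 -- 8
  Match 5 -- 9
  No augmenting path remains.

Step 3: Verify this is maximum:
  Matching size 4 = min(|L|, |R|) = min(5, 4), which is an upper bound, so this matching is maximum.

Maximum matching: {(1,6), (2,7), (3,8), (5,9)}
Size: 4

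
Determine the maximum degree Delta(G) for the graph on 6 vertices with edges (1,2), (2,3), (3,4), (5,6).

Step 1: Count edges incident to each vertex:
  deg(1) = 1 (neighbors: 2)
  deg(2) = 2 (neighbors: 1, 3)
  deg(3) = 2 (neighbors: 2, 4)
  deg(4) = 1 (neighbors: 3)
  deg(5) = 1 (neighbors: 6)
  deg(6) = 1 (neighbors: 5)

Step 2: Find maximum:
  max(1, 2, 2, 1, 1, 1) = 2 (vertex 2)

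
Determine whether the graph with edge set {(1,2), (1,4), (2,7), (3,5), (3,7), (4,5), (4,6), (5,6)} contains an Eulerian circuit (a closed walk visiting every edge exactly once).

Step 1: Find the degree of each vertex:
  deg(1) = 2
  deg(2) = 2
  deg(3) = 2
  deg(4) = 3
  deg(5) = 3
  deg(6) = 2
  deg(7) = 2

Step 2: Count vertices with odd degree:
  Odd-degree vertices: 4, 5 (2 total)

Step 3: Apply Euler's theorem:
  - Eulerian circuit exists iff graph is connected and all vertices have even degree
  - Eulerian path exists iff graph is connected and has 0 or 2 odd-degree vertices

Graph is connected with exactly 2 odd-degree vertices (4, 5).
Eulerian path exists (starting and ending at the odd-degree vertices), but no Eulerian circuit.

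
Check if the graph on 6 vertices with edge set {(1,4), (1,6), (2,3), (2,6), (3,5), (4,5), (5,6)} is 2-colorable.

Step 1: Attempt 2-coloring using BFS:
  Start at vertex 1, assign color 0
  Color vertex 4 with color 1 (neighbor of 1)
  Color vertex 6 with color 1 (neighbor of 1)
  Color vertex 5 with color 0 (neighbor of 4)
  Color vertex 2 with color 0 (neighbor of 6)
  Color vertex 3 with color 1 (neighbor of 5)

Step 2: 2-coloring succeeded. No conflicts found.
  Set A (color 0): {1, 2, 5}
  Set B (color 1): {3, 4, 6}

The graph is bipartite with partition {1, 2, 5}, {3, 4, 6}.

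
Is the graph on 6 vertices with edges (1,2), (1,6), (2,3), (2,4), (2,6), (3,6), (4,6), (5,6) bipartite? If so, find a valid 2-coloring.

Step 1: Attempt 2-coloring using BFS:
  Start at vertex 1, assign color 0
  Color vertex 2 with color 1 (neighbor of 1)
  Color vertex 6 with color 1 (neighbor of 1)
  Color vertex 3 with color 0 (neighbor of 2)
  Color vertex 4 with color 0 (neighbor of 2)

Step 2: Conflict found! Vertices 2 and 6 are adjacent but have the same color.
This means the graph contains an odd cycle.

The graph is NOT bipartite.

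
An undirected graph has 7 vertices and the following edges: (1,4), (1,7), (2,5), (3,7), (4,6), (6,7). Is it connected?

Step 1: Build adjacency list from edges:
  1: 4, 7
  2: 5
  3: 7
  4: 1, 6
  5: 2
  6: 4, 7
  7: 1, 3, 6

Step 2: Run BFS/DFS from vertex 1:
  Visited: {1, 4, 7, 6, 3}
  Reached 5 of 7 vertices

Step 3: Only 5 of 7 vertices reached. Graph is disconnected.
Connected components: {1, 3, 4, 6, 7}, {2, 5}
Answer: No, the graph is not connected (2 components).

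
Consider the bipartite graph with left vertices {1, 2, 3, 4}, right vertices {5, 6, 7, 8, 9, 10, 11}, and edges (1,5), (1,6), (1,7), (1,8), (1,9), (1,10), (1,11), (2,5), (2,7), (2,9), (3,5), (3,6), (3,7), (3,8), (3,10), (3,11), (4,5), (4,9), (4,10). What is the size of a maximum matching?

Step 1: List the neighbors of each left vertex:
  1: 5, 6, 7, 8, 9, 10, 11
  2: 5, 7, 9
  3: 5, 6, 7, 8, 10, 11
  4: 5, 9, 10

Step 2: Greedily match left vertices, then look for augmenting paths:
  Match 1 -- 5
  Match 2 -- 7
  Match 3 -- 6
  Match 4 -- 9
  No augmenting path remains.

Step 3: Verify this is maximum:
  Matching size 4 = min(|L|, |R|) = min(4, 7), which is an upper bound, so this matching is maximum.

Maximum matching: {(1,5), (2,7), (3,6), (4,9)}
Size: 4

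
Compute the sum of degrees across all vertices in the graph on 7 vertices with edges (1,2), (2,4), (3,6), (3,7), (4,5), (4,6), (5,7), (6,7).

Step 1: Count edges incident to each vertex:
  deg(1) = 1 (neighbors: 2)
  deg(2) = 2 (neighbors: 1, 4)
  deg(3) = 2 (neighbors: 6, 7)
  deg(4) = 3 (neighbors: 2, 5, 6)
  deg(5) = 2 (neighbors: 4, 7)
  deg(6) = 3 (neighbors: 3, 4, 7)
  deg(7) = 3 (neighbors: 3, 5, 6)

Step 2: Sum all degrees:
  1 + 2 + 2 + 3 + 2 + 3 + 3 = 16

Verification: sum of degrees = 2 * |E| = 2 * 8 = 16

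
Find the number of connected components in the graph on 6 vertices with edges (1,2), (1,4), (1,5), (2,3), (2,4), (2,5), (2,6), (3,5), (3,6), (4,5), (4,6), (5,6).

Step 1: Build adjacency list from edges:
  1: 2, 4, 5
  2: 1, 3, 4, 5, 6
  3: 2, 5, 6
  4: 1, 2, 5, 6
  5: 1, 2, 3, 4, 6
  6: 2, 3, 4, 5

Step 2: Run BFS/DFS from vertex 1:
  Visited: {1, 2, 4, 5, 3, 6}
  Reached 6 of 6 vertices

Step 3: All 6 vertices reached from vertex 1, so the graph is connected.
Number of connected components: 1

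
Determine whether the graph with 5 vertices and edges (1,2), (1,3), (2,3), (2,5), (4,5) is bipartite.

Step 1: Attempt 2-coloring using BFS:
  Start at vertex 1, assign color 0
  Color vertex 2 with color 1 (neighbor of 1)
  Color vertex 3 with color 1 (neighbor of 1)

Step 2: Conflict found! Vertices 2 and 3 are adjacent but have the same color.
This means the graph contains an odd cycle.

The graph is NOT bipartite.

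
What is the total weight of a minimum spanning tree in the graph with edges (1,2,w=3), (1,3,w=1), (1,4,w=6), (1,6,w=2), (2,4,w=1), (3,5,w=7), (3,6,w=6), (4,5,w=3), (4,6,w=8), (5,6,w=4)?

Apply Kruskal's algorithm (sort edges by weight, add if no cycle):

Sorted edges by weight:
  (1,3) w=1
  (2,4) w=1
  (1,6) w=2
  (1,2) w=3
  (4,5) w=3
  (5,6) w=4
  (1,4) w=6
  (3,6) w=6
  (3,5) w=7
  (4,6) w=8

Add edge (1,3) w=1 -- no cycle. Running total: 1
Add edge (2,4) w=1 -- no cycle. Running total: 2
Add edge (1,6) w=2 -- no cycle. Running total: 4
Add edge (1,2) w=3 -- no cycle. Running total: 7
Add edge (4,5) w=3 -- no cycle. Running total: 10

MST edges: (1,3,w=1), (2,4,w=1), (1,6,w=2), (1,2,w=3), (4,5,w=3)
Total MST weight: 1 + 1 + 2 + 3 + 3 = 10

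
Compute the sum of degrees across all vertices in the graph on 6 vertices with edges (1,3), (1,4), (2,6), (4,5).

Step 1: Count edges incident to each vertex:
  deg(1) = 2 (neighbors: 3, 4)
  deg(2) = 1 (neighbors: 6)
  deg(3) = 1 (neighbors: 1)
  deg(4) = 2 (neighbors: 1, 5)
  deg(5) = 1 (neighbors: 4)
  deg(6) = 1 (neighbors: 2)

Step 2: Sum all degrees:
  2 + 1 + 1 + 2 + 1 + 1 = 8

Verification: sum of degrees = 2 * |E| = 2 * 4 = 8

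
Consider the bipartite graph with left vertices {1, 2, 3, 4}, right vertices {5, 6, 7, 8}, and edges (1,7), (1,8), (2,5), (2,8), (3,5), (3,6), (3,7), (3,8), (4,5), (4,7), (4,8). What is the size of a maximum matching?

Step 1: List the neighbors of each left vertex:
  1: 7, 8
  2: 5, 8
  3: 5, 6, 7, 8
  4: 5, 7, 8

Step 2: Greedily match left vertices, then look for augmenting paths:
  Match 1 -- 7
  Match 2 -- 5
  Match 3 -- 6
  Match 4 -- 8
  No augmenting path remains.

Step 3: Verify this is maximum:
  Matching size 4 = min(|L|, |R|) = min(4, 4), which is an upper bound, so this matching is maximum.

Maximum matching: {(1,7), (2,5), (3,6), (4,8)}
Size: 4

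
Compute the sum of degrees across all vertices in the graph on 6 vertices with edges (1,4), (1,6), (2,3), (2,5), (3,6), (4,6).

Step 1: Count edges incident to each vertex:
  deg(1) = 2 (neighbors: 4, 6)
  deg(2) = 2 (neighbors: 3, 5)
  deg(3) = 2 (neighbors: 2, 6)
  deg(4) = 2 (neighbors: 1, 6)
  deg(5) = 1 (neighbors: 2)
  deg(6) = 3 (neighbors: 1, 3, 4)

Step 2: Sum all degrees:
  2 + 2 + 2 + 2 + 1 + 3 = 12

Verification: sum of degrees = 2 * |E| = 2 * 6 = 12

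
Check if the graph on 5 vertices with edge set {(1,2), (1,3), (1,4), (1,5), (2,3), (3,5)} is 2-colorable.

Step 1: Attempt 2-coloring using BFS:
  Start at vertex 1, assign color 0
  Color vertex 2 with color 1 (neighbor of 1)
  Color vertex 3 with color 1 (neighbor of 1)
  Color vertex 4 with color 1 (neighbor of 1)
  Color vertex 5 with color 1 (neighbor of 1)

Step 2: Conflict found! Vertices 2 and 3 are adjacent but have the same color.
This means the graph contains an odd cycle.

The graph is NOT bipartite.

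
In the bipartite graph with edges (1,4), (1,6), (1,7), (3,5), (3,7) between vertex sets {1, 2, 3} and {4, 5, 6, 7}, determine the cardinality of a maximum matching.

Step 1: List the neighbors of each left vertex:
  1: 4, 6, 7
  2: (none)
  3: 5, 7

Step 2: Greedily match left vertices, then look for augmenting paths:
  Match 1 -- 4
  Match 3 -- 5
  No augmenting path remains.

Step 3: Verify this is maximum:
  Matching has size 2. The vertex set {1, 3} covers every edge and has size 2; any matching has at most one edge per cover vertex, so 2 is maximum (König's theorem).

Maximum matching: {(1,4), (3,5)}
Size: 2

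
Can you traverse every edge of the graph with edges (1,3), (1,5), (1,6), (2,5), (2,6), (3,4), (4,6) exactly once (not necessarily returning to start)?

Step 1: Find the degree of each vertex:
  deg(1) = 3
  deg(2) = 2
  deg(3) = 2
  deg(4) = 2
  deg(5) = 2
  deg(6) = 3

Step 2: Count vertices with odd degree:
  Odd-degree vertices: 1, 6 (2 total)

Step 3: Apply Euler's theorem:
  - Eulerian circuit exists iff graph is connected and all vertices have even degree
  - Eulerian path exists iff graph is connected and has 0 or 2 odd-degree vertices

Graph is connected with exactly 2 odd-degree vertices (1, 6).
Eulerian path exists (starting and ending at the odd-degree vertices), but no Eulerian circuit.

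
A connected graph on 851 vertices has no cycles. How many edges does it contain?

A tree on n vertices always has exactly n - 1 edges.
For n = 851: edges = 851 - 1 = 850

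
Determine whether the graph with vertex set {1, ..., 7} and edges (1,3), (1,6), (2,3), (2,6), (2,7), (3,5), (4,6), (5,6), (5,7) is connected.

Step 1: Build adjacency list from edges:
  1: 3, 6
  2: 3, 6, 7
  3: 1, 2, 5
  4: 6
  5: 3, 6, 7
  6: 1, 2, 4, 5
  7: 2, 5

Step 2: Run BFS/DFS from vertex 1:
  Visited: {1, 3, 6, 2, 5, 4, 7}
  Reached 7 of 7 vertices

Step 3: All 7 vertices reached from vertex 1, so the graph is connected.
Answer: Yes, the graph is connected.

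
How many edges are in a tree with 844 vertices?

A tree on n vertices always has exactly n - 1 edges.
For n = 844: edges = 844 - 1 = 843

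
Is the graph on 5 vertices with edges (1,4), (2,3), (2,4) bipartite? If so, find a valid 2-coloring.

Step 1: Attempt 2-coloring using BFS:
  Start at vertex 1, assign color 0
  Color vertex 4 with color 1 (neighbor of 1)
  Color vertex 2 with color 0 (neighbor of 4)
  Color vertex 3 with color 1 (neighbor of 2)
  Start new component at vertex 5, assign color 0

Step 2: 2-coloring succeeded. No conflicts found.
  Set A (color 0): {1, 2, 5}
  Set B (color 1): {3, 4}

The graph is bipartite with partition {1, 2, 5}, {3, 4}.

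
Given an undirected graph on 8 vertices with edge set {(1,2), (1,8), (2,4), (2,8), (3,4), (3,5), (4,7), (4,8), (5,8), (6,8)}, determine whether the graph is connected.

Step 1: Build adjacency list from edges:
  1: 2, 8
  2: 1, 4, 8
  3: 4, 5
  4: 2, 3, 7, 8
  5: 3, 8
  6: 8
  7: 4
  8: 1, 2, 4, 5, 6

Step 2: Run BFS/DFS from vertex 1:
  Visited: {1, 2, 8, 4, 5, 6, 3, 7}
  Reached 8 of 8 vertices

Step 3: All 8 vertices reached from vertex 1, so the graph is connected.
Answer: Yes, the graph is connected.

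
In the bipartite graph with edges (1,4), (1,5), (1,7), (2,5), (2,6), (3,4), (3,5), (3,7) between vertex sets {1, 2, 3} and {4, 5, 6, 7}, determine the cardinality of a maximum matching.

Step 1: List the neighbors of each left vertex:
  1: 4, 5, 7
  2: 5, 6
  3: 4, 5, 7

Step 2: Greedily match left vertices, then look for augmenting paths:
  Match 1 -- 4
  Match 2 -- 5
  Match 3 -- 7
  No augmenting path remains.

Step 3: Verify this is maximum:
  Matching size 3 = min(|L|, |R|) = min(3, 4), which is an upper bound, so this matching is maximum.

Maximum matching: {(1,4), (2,5), (3,7)}
Size: 3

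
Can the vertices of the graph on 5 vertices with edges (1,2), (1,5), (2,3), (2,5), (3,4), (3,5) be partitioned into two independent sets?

Step 1: Attempt 2-coloring using BFS:
  Start at vertex 1, assign color 0
  Color vertex 2 with color 1 (neighbor of 1)
  Color vertex 5 with color 1 (neighbor of 1)
  Color vertex 3 with color 0 (neighbor of 2)

Step 2: Conflict found! Vertices 2 and 5 are adjacent but have the same color.
This means the graph contains an odd cycle.

The graph is NOT bipartite.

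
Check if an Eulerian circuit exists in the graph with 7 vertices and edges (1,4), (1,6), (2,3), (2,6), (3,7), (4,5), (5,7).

Step 1: Find the degree of each vertex:
  deg(1) = 2
  deg(2) = 2
  deg(3) = 2
  deg(4) = 2
  deg(5) = 2
  deg(6) = 2
  deg(7) = 2

Step 2: Count vertices with odd degree:
  All vertices have even degree (0 odd-degree vertices)

Step 3: Apply Euler's theorem:
  - Eulerian circuit exists iff graph is connected and all vertices have even degree
  - Eulerian path exists iff graph is connected and has 0 or 2 odd-degree vertices

Graph is connected with 0 odd-degree vertices.
Both Eulerian circuit and Eulerian path exist.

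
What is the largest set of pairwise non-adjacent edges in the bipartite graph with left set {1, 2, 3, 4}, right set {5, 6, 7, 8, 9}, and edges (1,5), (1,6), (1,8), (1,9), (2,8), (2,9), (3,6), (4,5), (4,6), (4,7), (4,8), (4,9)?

Step 1: List the neighbors of each left vertex:
  1: 5, 6, 8, 9
  2: 8, 9
  3: 6
  4: 5, 6, 7, 8, 9

Step 2: Greedily match left vertices, then look for augmenting paths:
  Match 1 -- 5
  Match 2 -- 8
  Match 3 -- 6
  Match 4 -- 7
  No augmenting path remains.

Step 3: Verify this is maximum:
  Matching size 4 = min(|L|, |R|) = min(4, 5), which is an upper bound, so this matching is maximum.

Maximum matching: {(1,5), (2,8), (3,6), (4,7)}
Size: 4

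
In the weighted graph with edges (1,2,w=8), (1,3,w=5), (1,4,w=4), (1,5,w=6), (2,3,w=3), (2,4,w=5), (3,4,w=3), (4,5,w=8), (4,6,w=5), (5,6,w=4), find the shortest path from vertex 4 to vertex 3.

Step 1: Build adjacency list with weights:
  1: 2(w=8), 3(w=5), 4(w=4), 5(w=6)
  2: 1(w=8), 3(w=3), 4(w=5)
  3: 1(w=5), 2(w=3), 4(w=3)
  4: 1(w=4), 2(w=5), 3(w=3), 5(w=8), 6(w=5)
  5: 1(w=6), 4(w=8), 6(w=4)
  6: 4(w=5), 5(w=4)

Step 2: Apply Dijkstra's algorithm from vertex 4:
  Visit vertex 4 (distance=0)
    Update dist[1] = 4
    Update dist[2] = 5
    Update dist[3] = 3
    Update dist[5] = 8
    Update dist[6] = 5
  Visit vertex 3 (distance=3)

Step 3: Shortest path: 4 -> 3
Total weight: 3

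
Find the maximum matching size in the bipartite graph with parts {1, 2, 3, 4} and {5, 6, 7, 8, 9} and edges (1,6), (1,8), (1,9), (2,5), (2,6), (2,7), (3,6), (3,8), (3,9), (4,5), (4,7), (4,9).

Step 1: List the neighbors of each left vertex:
  1: 6, 8, 9
  2: 5, 6, 7
  3: 6, 8, 9
  4: 5, 7, 9

Step 2: Greedily match left vertices, then look for augmenting paths:
  Match 1 -- 6
  Match 2 -- 5
  Match 3 -- 8
  Match 4 -- 7
  No augmenting path remains.

Step 3: Verify this is maximum:
  Matching size 4 = min(|L|, |R|) = min(4, 5), which is an upper bound, so this matching is maximum.

Maximum matching: {(1,6), (2,5), (3,8), (4,7)}
Size: 4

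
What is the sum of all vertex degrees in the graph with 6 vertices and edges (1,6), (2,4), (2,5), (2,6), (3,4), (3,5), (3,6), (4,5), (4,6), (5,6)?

Step 1: Count edges incident to each vertex:
  deg(1) = 1 (neighbors: 6)
  deg(2) = 3 (neighbors: 4, 5, 6)
  deg(3) = 3 (neighbors: 4, 5, 6)
  deg(4) = 4 (neighbors: 2, 3, 5, 6)
  deg(5) = 4 (neighbors: 2, 3, 4, 6)
  deg(6) = 5 (neighbors: 1, 2, 3, 4, 5)

Step 2: Sum all degrees:
  1 + 3 + 3 + 4 + 4 + 5 = 20

Verification: sum of degrees = 2 * |E| = 2 * 10 = 20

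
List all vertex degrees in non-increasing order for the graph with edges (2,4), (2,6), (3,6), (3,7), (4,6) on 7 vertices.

Step 1: Count edges incident to each vertex:
  deg(1) = 0 (neighbors: none)
  deg(2) = 2 (neighbors: 4, 6)
  deg(3) = 2 (neighbors: 6, 7)
  deg(4) = 2 (neighbors: 2, 6)
  deg(5) = 0 (neighbors: none)
  deg(6) = 3 (neighbors: 2, 3, 4)
  deg(7) = 1 (neighbors: 3)

Step 2: Sort degrees in non-increasing order:
  Degrees: [0, 2, 2, 2, 0, 3, 1] -> sorted: [3, 2, 2, 2, 1, 0, 0]

Degree sequence: [3, 2, 2, 2, 1, 0, 0]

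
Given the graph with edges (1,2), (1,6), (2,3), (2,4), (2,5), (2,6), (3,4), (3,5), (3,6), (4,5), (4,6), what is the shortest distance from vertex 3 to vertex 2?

Step 1: Build adjacency list:
  1: 2, 6
  2: 1, 3, 4, 5, 6
  3: 2, 4, 5, 6
  4: 2, 3, 5, 6
  5: 2, 3, 4
  6: 1, 2, 3, 4

Step 2: BFS from vertex 3 to find shortest path to 2:
  vertex 2 reached at distance 1

Step 3: Shortest path: 3 -> 2
Path length: 1 edge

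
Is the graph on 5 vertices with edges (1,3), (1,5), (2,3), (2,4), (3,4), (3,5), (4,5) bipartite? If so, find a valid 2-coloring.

Step 1: Attempt 2-coloring using BFS:
  Start at vertex 1, assign color 0
  Color vertex 3 with color 1 (neighbor of 1)
  Color vertex 5 with color 1 (neighbor of 1)
  Color vertex 2 with color 0 (neighbor of 3)
  Color vertex 4 with color 0 (neighbor of 3)

Step 2: Conflict found! Vertices 3 and 5 are adjacent but have the same color.
This means the graph contains an odd cycle.

The graph is NOT bipartite.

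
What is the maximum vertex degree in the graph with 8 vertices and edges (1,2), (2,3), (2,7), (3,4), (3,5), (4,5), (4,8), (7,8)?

Step 1: Count edges incident to each vertex:
  deg(1) = 1 (neighbors: 2)
  deg(2) = 3 (neighbors: 1, 3, 7)
  deg(3) = 3 (neighbors: 2, 4, 5)
  deg(4) = 3 (neighbors: 3, 5, 8)
  deg(5) = 2 (neighbors: 3, 4)
  deg(6) = 0 (neighbors: none)
  deg(7) = 2 (neighbors: 2, 8)
  deg(8) = 2 (neighbors: 4, 7)

Step 2: Find maximum:
  max(1, 3, 3, 3, 2, 0, 2, 2) = 3 (vertex 2)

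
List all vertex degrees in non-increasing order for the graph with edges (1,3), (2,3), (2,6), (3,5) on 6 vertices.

Step 1: Count edges incident to each vertex:
  deg(1) = 1 (neighbors: 3)
  deg(2) = 2 (neighbors: 3, 6)
  deg(3) = 3 (neighbors: 1, 2, 5)
  deg(4) = 0 (neighbors: none)
  deg(5) = 1 (neighbors: 3)
  deg(6) = 1 (neighbors: 2)

Step 2: Sort degrees in non-increasing order:
  Degrees: [1, 2, 3, 0, 1, 1] -> sorted: [3, 2, 1, 1, 1, 0]

Degree sequence: [3, 2, 1, 1, 1, 0]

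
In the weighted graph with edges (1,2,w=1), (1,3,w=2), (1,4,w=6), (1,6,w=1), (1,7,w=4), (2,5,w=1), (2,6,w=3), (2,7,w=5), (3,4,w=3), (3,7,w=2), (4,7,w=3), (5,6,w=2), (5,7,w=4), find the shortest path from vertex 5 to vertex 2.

Step 1: Build adjacency list with weights:
  1: 2(w=1), 3(w=2), 4(w=6), 6(w=1), 7(w=4)
  2: 1(w=1), 5(w=1), 6(w=3), 7(w=5)
  3: 1(w=2), 4(w=3), 7(w=2)
  4: 1(w=6), 3(w=3), 7(w=3)
  5: 2(w=1), 6(w=2), 7(w=4)
  6: 1(w=1), 2(w=3), 5(w=2)
  7: 1(w=4), 2(w=5), 3(w=2), 4(w=3), 5(w=4)

Step 2: Apply Dijkstra's algorithm from vertex 5:
  Visit vertex 5 (distance=0)
    Update dist[2] = 1
    Update dist[6] = 2
    Update dist[7] = 4
  Visit vertex 2 (distance=1)
    Update dist[1] = 2

Step 3: Shortest path: 5 -> 2
Total weight: 1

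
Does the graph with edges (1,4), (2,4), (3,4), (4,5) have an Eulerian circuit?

Step 1: Find the degree of each vertex:
  deg(1) = 1
  deg(2) = 1
  deg(3) = 1
  deg(4) = 4
  deg(5) = 1

Step 2: Count vertices with odd degree:
  Odd-degree vertices: 1, 2, 3, 5 (4 total)

Step 3: Apply Euler's theorem:
  - Eulerian circuit exists iff graph is connected and all vertices have even degree
  - Eulerian path exists iff graph is connected and has 0 or 2 odd-degree vertices

Graph has 4 odd-degree vertices (need 0 or 2).
Neither Eulerian path nor Eulerian circuit exists.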